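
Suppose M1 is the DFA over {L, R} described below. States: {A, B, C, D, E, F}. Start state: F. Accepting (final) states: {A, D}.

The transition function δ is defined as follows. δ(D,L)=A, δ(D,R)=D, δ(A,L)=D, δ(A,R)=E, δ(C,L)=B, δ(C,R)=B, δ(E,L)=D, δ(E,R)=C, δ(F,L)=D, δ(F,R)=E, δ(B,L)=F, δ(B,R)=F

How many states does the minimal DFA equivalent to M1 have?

6

Initial partition by acceptance: {A,D} | {B,C,E,F}.
Refine {A,D} on symbol R: members go to different blocks, giving {A} and {D}.
Refine {B,C,E,F} on symbol L: members go to different blocks, giving {B,C} and {E,F}.
Split {B,C} by δ(·,L) → {B} and {C}.
Split {E,F} by δ(·,R) → {E} and {F}.
The partition is now stable with 6 blocks: {A} | {B} | {D} | {E} | {C} | {F}.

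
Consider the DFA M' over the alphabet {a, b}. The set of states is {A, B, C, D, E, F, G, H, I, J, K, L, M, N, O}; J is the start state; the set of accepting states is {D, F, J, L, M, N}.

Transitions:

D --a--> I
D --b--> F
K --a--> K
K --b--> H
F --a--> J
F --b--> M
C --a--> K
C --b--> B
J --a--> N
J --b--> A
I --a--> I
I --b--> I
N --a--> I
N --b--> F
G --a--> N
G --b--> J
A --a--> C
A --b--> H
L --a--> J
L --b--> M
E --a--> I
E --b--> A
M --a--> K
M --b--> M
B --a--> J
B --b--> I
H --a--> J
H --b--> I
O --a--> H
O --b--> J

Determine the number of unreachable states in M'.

5

Starting at J and following transitions, the reachable set is {A, B, C, F, H, I, J, K, M, N}. That leaves D, E, G, L, O unreachable — 5 in total.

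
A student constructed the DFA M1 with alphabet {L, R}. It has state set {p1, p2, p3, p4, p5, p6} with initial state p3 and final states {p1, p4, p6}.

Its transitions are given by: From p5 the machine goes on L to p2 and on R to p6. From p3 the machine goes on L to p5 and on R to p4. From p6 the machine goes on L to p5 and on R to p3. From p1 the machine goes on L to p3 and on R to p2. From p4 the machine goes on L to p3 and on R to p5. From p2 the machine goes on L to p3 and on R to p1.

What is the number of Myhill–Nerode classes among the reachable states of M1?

All states are reachable from the start state.
Start with accepting vs non-accepting: {p1,p4,p6} | {p2,p3,p5}.
No further refinement is possible. Final partition (2 blocks): {p1,p4,p6} | {p2,p3,p5}.

2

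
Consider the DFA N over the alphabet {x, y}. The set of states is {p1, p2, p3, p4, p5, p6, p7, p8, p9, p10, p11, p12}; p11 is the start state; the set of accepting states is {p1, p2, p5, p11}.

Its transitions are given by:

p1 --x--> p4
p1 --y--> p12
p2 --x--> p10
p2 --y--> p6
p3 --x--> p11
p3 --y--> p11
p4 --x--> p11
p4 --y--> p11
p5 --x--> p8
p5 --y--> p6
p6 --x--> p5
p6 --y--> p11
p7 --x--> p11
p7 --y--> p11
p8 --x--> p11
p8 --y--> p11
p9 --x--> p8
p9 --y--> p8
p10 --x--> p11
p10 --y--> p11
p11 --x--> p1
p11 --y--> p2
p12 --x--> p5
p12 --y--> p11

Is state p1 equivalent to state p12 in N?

No

States {p3,p7,p9} cannot be reached from the start state, so discard them.
P0 = {p1,p2,p5,p11} | {p4,p6,p8,p10,p12}.
Split {p1,p2,p5,p11} by δ(·,x) → {p1,p2,p5} and {p11}.
Refine {p4,p6,p8,p10,p12} on symbol x: members go to different blocks, giving {p4,p8,p10} and {p6,p12}.
Stable partition: {p1,p2,p5} | {p4,p8,p10} | {p11} | {p6,p12} — 4 equivalence classes.
p1 and p12 end up in different blocks, so they are distinguishable. For instance, the string 'ε' is accepted from only p1.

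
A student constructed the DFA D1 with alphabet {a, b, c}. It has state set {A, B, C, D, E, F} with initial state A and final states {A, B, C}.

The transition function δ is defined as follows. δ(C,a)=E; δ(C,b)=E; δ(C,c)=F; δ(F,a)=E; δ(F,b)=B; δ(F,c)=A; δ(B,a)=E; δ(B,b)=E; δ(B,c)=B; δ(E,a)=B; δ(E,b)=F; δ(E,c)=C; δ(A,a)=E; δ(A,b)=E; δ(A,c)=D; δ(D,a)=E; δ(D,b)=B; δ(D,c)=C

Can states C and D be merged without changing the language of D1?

P0 = {A,B,C} | {D,E,F}.
On input c, block {A,B,C} splits into {A,C} and {B}.
Refine {D,E,F} on symbol a: members go to different blocks, giving {D,F} and {E}.
No further refinement is possible. Final partition (4 blocks): {A,C} | {D,F} | {B} | {E}.
C and D end up in different blocks, so they are distinguishable. For instance, the string 'ε' is accepted from only C.

No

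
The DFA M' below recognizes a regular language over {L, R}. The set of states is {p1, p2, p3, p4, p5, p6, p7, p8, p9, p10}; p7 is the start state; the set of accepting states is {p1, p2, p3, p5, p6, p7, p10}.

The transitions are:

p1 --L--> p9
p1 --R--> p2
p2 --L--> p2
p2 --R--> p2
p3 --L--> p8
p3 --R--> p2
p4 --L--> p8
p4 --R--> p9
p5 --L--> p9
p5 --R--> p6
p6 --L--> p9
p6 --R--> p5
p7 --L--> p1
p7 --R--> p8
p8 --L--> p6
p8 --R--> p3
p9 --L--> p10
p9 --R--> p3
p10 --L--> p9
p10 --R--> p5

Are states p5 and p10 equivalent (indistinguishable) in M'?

First remove the unreachable states {p4}; 9 states remain.
Initial partition by acceptance: {p1,p2,p3,p5,p6,p7,p10} | {p8,p9}.
Refine {p1,p2,p3,p5,p6,p7,p10} on symbol L: members go to different blocks, giving {p1,p3,p5,p6,p10} and {p2,p7}.
Refine {p1,p3,p5,p6,p10} on symbol R: members go to different blocks, giving {p5,p6,p10} and {p1,p3}.
Refine {p2,p7} on symbol L: members go to different blocks, giving {p2} and {p7}.
Stable partition: {p5,p6,p10} | {p8,p9} | {p2} | {p1,p3} | {p7} — 5 equivalence classes.
p5 and p10 lie in the same block of the stable partition, so they are equivalent — no string distinguishes them.

Yes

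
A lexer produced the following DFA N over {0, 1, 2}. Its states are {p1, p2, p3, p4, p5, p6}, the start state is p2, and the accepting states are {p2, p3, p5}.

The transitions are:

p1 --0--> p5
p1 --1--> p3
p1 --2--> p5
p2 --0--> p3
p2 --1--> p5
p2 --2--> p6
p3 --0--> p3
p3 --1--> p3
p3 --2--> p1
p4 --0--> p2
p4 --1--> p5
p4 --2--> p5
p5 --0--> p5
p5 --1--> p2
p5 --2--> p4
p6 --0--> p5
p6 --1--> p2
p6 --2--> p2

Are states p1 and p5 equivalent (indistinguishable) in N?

No

All states are reachable from the start state.
Initial partition by acceptance: {p2,p3,p5} | {p1,p4,p6}.
Stable partition: {p2,p3,p5} | {p1,p4,p6} — 2 equivalence classes.
p1 and p5 end up in different blocks, so they are distinguishable. For instance, the string 'ε' is accepted from only p5.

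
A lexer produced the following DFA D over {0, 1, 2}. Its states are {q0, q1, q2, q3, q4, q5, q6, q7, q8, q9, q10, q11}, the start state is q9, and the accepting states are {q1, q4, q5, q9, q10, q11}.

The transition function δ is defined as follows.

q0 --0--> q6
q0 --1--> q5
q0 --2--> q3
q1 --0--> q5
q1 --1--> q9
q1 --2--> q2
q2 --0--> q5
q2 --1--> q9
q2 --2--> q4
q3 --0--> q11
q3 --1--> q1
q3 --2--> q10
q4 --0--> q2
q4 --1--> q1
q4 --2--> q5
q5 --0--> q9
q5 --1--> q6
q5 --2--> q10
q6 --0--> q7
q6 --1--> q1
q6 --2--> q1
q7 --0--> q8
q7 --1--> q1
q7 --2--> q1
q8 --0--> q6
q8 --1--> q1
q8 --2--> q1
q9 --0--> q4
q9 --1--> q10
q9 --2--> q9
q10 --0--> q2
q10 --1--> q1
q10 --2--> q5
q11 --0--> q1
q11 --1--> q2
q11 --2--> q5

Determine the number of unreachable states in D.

No path from q9 leads to q0, q3, q11; the other 9 states are all reachable.

3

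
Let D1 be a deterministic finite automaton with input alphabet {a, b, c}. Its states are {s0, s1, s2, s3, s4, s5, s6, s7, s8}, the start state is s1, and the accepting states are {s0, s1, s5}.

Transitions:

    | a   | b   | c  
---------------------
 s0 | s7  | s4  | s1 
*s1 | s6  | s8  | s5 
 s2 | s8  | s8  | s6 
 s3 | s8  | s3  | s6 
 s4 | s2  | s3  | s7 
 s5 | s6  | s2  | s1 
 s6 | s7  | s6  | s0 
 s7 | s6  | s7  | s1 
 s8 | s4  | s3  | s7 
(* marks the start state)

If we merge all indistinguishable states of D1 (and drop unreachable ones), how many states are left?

3

P0 = {s0,s1,s5} | {s2,s3,s4,s6,s7,s8}.
Refine {s2,s3,s4,s6,s7,s8} on symbol c: members go to different blocks, giving {s2,s3,s4,s8} and {s6,s7}.
No further refinement is possible. Final partition (3 blocks): {s0,s1,s5} | {s2,s3,s4,s8} | {s6,s7}.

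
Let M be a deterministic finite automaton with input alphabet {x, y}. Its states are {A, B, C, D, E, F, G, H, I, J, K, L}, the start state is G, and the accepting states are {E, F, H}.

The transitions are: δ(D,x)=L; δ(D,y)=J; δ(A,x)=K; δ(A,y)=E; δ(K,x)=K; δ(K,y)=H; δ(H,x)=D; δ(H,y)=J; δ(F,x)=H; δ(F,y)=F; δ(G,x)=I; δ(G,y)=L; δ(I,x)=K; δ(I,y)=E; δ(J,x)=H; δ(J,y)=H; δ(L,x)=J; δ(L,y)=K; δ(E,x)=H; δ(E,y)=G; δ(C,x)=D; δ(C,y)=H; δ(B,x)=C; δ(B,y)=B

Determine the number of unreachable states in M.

4

No path from G leads to A, B, C, F; the other 8 states are all reachable.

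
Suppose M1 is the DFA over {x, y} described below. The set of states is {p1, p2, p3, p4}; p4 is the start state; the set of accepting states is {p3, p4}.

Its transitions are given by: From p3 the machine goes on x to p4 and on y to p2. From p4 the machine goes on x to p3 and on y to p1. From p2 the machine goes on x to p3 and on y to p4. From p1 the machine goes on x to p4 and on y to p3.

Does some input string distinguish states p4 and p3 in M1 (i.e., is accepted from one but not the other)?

No

Initial partition by acceptance: {p3,p4} | {p1,p2}.
The partition is now stable with 2 blocks: {p3,p4} | {p1,p2}.
p4 and p3 lie in the same block of the stable partition, so they are equivalent — no string distinguishes them.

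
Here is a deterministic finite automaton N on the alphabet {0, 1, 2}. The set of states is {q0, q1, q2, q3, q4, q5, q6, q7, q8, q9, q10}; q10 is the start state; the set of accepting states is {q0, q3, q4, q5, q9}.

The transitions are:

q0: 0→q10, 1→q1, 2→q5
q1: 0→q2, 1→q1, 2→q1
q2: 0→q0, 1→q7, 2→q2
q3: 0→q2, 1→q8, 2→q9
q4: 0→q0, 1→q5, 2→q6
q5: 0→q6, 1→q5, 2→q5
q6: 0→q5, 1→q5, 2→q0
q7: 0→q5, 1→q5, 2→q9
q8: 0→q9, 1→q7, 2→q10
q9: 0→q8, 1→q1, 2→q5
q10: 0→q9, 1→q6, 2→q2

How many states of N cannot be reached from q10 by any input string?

BFS from q10 reaches {q0, q1, q2, q5, q6, q7, q8, q9, q10}; the 2 state(s) q3, q4 are never visited.

2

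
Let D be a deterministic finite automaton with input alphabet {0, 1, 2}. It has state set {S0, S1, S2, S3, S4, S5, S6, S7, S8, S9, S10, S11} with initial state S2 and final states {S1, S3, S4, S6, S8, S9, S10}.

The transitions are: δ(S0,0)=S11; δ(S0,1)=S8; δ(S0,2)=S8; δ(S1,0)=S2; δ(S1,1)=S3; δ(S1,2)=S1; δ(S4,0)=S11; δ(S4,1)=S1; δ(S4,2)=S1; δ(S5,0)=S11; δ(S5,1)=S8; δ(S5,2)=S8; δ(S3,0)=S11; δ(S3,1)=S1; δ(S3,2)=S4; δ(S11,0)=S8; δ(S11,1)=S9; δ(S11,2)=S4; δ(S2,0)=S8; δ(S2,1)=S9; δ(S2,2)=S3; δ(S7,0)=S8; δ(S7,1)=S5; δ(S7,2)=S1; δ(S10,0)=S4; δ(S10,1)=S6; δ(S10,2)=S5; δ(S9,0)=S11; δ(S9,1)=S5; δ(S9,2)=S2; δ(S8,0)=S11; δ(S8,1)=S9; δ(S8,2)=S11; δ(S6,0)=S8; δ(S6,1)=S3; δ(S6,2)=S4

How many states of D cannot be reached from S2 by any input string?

4

No path from S2 leads to S0, S6, S7, S10; the other 8 states are all reachable.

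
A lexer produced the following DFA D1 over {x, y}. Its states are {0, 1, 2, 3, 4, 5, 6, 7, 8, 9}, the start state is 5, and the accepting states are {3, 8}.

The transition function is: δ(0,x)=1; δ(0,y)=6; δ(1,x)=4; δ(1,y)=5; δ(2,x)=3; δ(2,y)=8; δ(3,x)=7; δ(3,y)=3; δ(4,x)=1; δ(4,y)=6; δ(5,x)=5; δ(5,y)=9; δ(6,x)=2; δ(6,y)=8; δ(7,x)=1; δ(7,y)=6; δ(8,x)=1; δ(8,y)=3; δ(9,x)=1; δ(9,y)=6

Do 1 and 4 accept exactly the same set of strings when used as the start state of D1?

No

Reachable states from the start: {1,2,3,4,5,6,7,8,9}. Unreachable: {0} — drop them.
P0 = {3,8} | {1,2,4,5,6,7,9}.
Split {1,2,4,5,6,7,9} by δ(·,x) → {1,4,5,6,7,9} and {2}.
Refine {1,4,5,6,7,9} on symbol x: members go to different blocks, giving {1,4,5,7,9} and {6}.
Split {1,4,5,7,9} by δ(·,y) → {4,7,9} and {1,5}.
Split {3,8} by δ(·,x) → {3} and {8}.
Refine {1,5} on symbol x: members go to different blocks, giving {1} and {5}.
Stable partition: {3} | {4,7,9} | {2} | {6} | {1} | {8} | {5} — 7 equivalence classes.
1 and 4 end up in different blocks, so they are distinguishable. For instance, the string 'yy' is accepted from only 4.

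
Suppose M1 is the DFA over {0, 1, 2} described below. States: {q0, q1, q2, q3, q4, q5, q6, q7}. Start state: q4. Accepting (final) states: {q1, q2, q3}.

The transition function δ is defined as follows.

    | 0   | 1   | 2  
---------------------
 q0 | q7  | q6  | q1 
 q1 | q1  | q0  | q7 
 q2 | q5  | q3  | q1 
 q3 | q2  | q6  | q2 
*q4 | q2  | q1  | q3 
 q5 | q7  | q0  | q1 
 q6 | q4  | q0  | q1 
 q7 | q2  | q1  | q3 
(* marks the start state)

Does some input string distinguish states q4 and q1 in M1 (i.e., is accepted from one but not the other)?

Yes

Initial partition by acceptance: {q1,q2,q3} | {q0,q4,q5,q6,q7}.
Split {q1,q2,q3} by δ(·,0) → {q1,q3} and {q2}.
Refine {q1,q3} on symbol 0: members go to different blocks, giving {q1} and {q3}.
Refine {q0,q4,q5,q6,q7} on symbol 0: members go to different blocks, giving {q0,q5,q6} and {q4,q7}.
The partition is now stable with 5 blocks: {q1} | {q0,q5,q6} | {q2} | {q3} | {q4,q7}.
q4 and q1 end up in different blocks, so they are distinguishable. For instance, the string 'ε' is accepted from only q1.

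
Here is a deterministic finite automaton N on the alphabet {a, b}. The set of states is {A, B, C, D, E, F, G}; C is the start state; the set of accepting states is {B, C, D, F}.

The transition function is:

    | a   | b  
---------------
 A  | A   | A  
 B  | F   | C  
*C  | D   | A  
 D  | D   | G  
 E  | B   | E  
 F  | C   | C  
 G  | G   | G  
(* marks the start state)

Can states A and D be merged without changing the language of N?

States {B,E,F} cannot be reached from the start state, so discard them.
Start with accepting vs non-accepting: {C,D} | {A,G}.
No further refinement is possible. Final partition (2 blocks): {C,D} | {A,G}.
A and D end up in different blocks, so they are distinguishable. For instance, the string 'ε' is accepted from only D.

No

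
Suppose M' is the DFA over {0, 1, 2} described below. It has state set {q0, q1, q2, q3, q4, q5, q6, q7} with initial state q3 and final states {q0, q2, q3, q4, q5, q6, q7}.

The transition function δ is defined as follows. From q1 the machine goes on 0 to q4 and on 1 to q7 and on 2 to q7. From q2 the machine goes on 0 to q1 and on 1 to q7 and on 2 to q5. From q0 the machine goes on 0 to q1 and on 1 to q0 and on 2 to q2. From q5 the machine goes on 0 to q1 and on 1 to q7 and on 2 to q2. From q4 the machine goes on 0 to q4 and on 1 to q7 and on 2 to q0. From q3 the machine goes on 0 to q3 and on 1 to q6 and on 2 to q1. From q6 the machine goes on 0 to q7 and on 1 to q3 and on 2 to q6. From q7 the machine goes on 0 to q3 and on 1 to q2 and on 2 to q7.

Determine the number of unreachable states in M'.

0

Every one of the 8 states is reachable from q3.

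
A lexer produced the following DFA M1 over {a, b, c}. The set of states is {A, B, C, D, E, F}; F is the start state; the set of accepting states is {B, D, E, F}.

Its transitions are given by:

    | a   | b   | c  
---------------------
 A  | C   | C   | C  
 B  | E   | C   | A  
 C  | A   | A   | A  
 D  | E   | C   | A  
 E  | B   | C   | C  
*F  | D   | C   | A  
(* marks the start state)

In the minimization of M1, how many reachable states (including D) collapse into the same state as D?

All states are reachable from the start state.
Start with accepting vs non-accepting: {B,D,E,F} | {A,C}.
No further refinement is possible. Final partition (2 blocks): {B,D,E,F} | {A,C}.
State D belongs to the block {B,D,E,F}, which has 4 states.

4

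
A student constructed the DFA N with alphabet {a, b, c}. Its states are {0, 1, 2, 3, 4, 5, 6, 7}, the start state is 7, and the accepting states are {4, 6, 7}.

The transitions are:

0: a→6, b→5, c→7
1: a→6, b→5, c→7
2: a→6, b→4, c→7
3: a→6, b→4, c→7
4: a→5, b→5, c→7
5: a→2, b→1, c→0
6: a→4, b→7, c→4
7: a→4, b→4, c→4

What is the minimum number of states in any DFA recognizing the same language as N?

States {3} cannot be reached from the start state, so discard them.
Initial partition by acceptance: {4,6,7} | {0,1,2,5}.
On input a, block {4,6,7} splits into {6,7} and {4}.
On input b, block {6,7} splits into {6} and {7}.
Refine {0,1,2,5} on symbol a: members go to different blocks, giving {0,1,2} and {5}.
On input b, block {0,1,2} splits into {0,1} and {2}.
The partition is now stable with 6 blocks: {6} | {0,1} | {4} | {7} | {5} | {2}.

6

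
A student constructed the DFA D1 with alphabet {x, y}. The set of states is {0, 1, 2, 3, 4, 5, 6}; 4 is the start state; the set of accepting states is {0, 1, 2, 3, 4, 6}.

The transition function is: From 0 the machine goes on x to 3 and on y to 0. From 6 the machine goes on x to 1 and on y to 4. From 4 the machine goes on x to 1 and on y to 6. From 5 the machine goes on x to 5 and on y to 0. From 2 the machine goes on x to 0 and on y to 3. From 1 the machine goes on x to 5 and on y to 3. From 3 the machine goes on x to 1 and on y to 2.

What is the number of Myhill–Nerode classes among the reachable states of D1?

6

Every state is reachable, so we keep all 7.
Start with accepting vs non-accepting: {0,1,2,3,4,6} | {5}.
Split {0,1,2,3,4,6} by δ(·,x) → {0,2,3,4,6} and {1}.
Split {0,2,3,4,6} by δ(·,x) → {3,4,6} and {0,2}.
Split {3,4,6} by δ(·,y) → {4,6} and {3}.
Split {0,2} by δ(·,x) → {0} and {2}.
Stable partition: {4,6} | {5} | {1} | {0} | {3} | {2} — 6 equivalence classes.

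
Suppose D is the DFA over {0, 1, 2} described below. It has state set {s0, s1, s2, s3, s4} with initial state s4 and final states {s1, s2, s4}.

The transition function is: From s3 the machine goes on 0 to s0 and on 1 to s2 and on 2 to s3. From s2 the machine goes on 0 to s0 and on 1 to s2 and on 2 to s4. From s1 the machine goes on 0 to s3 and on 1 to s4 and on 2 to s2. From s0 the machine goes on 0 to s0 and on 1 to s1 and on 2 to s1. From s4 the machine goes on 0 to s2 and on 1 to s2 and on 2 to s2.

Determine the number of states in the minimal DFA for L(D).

Start with accepting vs non-accepting: {s1,s2,s4} | {s0,s3}.
On input 0, block {s1,s2,s4} splits into {s1,s2} and {s4}.
Split {s1,s2} by δ(·,1) → {s1} and {s2}.
Refine {s0,s3} on symbol 1: members go to different blocks, giving {s0} and {s3}.
The partition is now stable with 5 blocks: {s1} | {s0} | {s4} | {s2} | {s3}.

5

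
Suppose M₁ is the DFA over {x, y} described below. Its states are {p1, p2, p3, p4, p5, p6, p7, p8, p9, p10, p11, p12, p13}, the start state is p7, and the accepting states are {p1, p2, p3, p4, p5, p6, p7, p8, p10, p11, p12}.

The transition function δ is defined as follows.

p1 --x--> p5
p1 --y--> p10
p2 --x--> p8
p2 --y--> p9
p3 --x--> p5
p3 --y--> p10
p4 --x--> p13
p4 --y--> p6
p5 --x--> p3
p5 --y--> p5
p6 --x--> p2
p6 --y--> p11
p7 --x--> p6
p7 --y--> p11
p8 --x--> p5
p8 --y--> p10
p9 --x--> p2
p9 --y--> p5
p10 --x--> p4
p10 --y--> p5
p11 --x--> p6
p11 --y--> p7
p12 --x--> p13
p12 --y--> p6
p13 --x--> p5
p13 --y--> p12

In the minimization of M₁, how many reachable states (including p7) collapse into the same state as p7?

Reachable states from the start: {p2,p3,p4,p5,p6,p7,p8,p9,p10,p11,p12,p13}. Unreachable: {p1} — drop them.
Start with accepting vs non-accepting: {p2,p3,p4,p5,p6,p7,p8,p10,p11,p12} | {p9,p13}.
Refine {p2,p3,p4,p5,p6,p7,p8,p10,p11,p12} on symbol x: members go to different blocks, giving {p2,p3,p5,p6,p7,p8,p10,p11} and {p4,p12}.
Refine {p2,p3,p5,p6,p7,p8,p10,p11} on symbol x: members go to different blocks, giving {p2,p3,p5,p6,p7,p8,p11} and {p10}.
Refine {p2,p3,p5,p6,p7,p8,p11} on symbol y: members go to different blocks, giving {p5,p6,p7,p11} and {p3,p8} and {p2}.
Refine {p5,p6,p7,p11} on symbol x: members go to different blocks, giving {p7,p11} and {p5} and {p6}.
Refine {p9,p13} on symbol x: members go to different blocks, giving {p9} and {p13}.
No further refinement is possible. Final partition (9 blocks): {p7,p11} | {p9} | {p4,p12} | {p10} | {p3,p8} | {p2} | {p5} | {p6} | {p13}.
State p7 belongs to the block {p7,p11}, which has 2 states.

2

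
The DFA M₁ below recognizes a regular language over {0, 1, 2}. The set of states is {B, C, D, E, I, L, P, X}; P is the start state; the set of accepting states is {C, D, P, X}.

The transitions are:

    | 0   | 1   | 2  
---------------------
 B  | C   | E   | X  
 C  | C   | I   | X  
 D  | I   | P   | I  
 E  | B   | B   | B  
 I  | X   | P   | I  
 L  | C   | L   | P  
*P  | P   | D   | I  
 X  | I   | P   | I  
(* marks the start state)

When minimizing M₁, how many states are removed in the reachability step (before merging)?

Starting at P and following transitions, the reachable set is {D, I, P, X}. That leaves B, C, E, L unreachable — 4 in total.

4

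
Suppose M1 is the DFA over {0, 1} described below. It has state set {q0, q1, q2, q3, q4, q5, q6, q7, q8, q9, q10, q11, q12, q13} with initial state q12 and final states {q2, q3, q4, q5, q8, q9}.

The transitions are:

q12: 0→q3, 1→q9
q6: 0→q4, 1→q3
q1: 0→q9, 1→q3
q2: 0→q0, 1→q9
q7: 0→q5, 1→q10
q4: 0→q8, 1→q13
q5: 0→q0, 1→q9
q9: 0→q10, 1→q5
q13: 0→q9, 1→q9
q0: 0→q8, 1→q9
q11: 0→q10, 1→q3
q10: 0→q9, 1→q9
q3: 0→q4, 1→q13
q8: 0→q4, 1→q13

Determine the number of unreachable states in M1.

5

BFS from q12 reaches {q0, q3, q4, q5, q8, q9, q10, q12, q13}; the 5 state(s) q1, q2, q6, q7, q11 are never visited.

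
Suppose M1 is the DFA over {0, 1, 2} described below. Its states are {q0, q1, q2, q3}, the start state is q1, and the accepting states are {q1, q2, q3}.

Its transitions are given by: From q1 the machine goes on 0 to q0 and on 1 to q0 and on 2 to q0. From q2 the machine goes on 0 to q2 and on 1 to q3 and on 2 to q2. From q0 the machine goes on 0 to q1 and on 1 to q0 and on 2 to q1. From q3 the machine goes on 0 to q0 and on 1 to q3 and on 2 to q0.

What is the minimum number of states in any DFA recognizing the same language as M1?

2

First remove the unreachable states {q2,q3}; 2 states remain.
Initial partition by acceptance: {q1} | {q0}.
The partition is now stable with 2 blocks: {q1} | {q0}.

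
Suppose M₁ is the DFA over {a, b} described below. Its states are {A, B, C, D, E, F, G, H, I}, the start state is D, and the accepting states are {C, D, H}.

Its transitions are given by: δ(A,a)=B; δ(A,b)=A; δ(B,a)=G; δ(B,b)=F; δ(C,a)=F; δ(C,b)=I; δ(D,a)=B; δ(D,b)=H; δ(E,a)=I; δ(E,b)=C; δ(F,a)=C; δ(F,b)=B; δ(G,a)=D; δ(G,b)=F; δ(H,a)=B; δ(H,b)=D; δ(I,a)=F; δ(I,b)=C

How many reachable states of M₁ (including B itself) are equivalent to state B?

States {A,E} cannot be reached from the start state, so discard them.
Initial partition by acceptance: {C,D,H} | {B,F,G,I}.
On input b, block {C,D,H} splits into {D,H} and {C}.
Refine {B,F,G,I} on symbol a: members go to different blocks, giving {B,I} and {F} and {G}.
Refine {B,I} on symbol a: members go to different blocks, giving {B} and {I}.
Stable partition: {D,H} | {B} | {C} | {F} | {G} | {I} — 6 equivalence classes.
State B belongs to the block {B}, which has 1 states.

1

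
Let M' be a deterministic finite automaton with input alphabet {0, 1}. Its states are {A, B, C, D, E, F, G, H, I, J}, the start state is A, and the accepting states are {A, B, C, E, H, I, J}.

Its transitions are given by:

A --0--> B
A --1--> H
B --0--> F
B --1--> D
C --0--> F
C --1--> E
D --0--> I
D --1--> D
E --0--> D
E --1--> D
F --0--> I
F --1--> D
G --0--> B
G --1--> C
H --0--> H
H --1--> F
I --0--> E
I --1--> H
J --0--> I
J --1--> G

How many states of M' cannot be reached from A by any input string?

3

Starting at A and following transitions, the reachable set is {A, B, D, E, F, H, I}. That leaves C, G, J unreachable — 3 in total.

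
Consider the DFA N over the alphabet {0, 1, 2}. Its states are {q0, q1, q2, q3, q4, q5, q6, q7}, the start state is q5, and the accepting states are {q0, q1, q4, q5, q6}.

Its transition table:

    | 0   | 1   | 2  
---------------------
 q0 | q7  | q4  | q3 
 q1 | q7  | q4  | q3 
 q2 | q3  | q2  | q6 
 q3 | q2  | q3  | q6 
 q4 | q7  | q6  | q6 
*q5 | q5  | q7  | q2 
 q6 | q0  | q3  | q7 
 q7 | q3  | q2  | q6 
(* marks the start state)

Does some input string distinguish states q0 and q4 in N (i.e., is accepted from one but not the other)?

First remove the unreachable states {q1}; 7 states remain.
Initial partition by acceptance: {q0,q4,q5,q6} | {q2,q3,q7}.
Refine {q0,q4,q5,q6} on symbol 0: members go to different blocks, giving {q0,q4} and {q5,q6}.
Split {q0,q4} by δ(·,1) → {q0} and {q4}.
Split {q5,q6} by δ(·,0) → {q5} and {q6}.
No further refinement is possible. Final partition (5 blocks): {q0} | {q2,q3,q7} | {q5} | {q4} | {q6}.
q0 and q4 end up in different blocks, so they are distinguishable. For instance, the string '2' is accepted from only q4.

Yes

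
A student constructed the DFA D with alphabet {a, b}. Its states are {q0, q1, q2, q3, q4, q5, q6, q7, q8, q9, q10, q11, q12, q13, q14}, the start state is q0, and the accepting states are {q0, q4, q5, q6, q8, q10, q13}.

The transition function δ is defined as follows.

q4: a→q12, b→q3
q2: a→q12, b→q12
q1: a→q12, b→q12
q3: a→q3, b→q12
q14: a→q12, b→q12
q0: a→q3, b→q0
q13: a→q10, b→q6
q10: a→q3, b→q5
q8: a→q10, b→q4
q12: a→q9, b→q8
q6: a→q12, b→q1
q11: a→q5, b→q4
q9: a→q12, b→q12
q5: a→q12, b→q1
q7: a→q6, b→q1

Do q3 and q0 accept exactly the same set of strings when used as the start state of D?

No

States {q2,q6,q7,q11,q13,q14} cannot be reached from the start state, so discard them.
Initial partition by acceptance: {q0,q4,q5,q8,q10} | {q1,q3,q9,q12}.
On input a, block {q0,q4,q5,q8,q10} splits into {q0,q4,q5,q10} and {q8}.
Refine {q0,q4,q5,q10} on symbol b: members go to different blocks, giving {q0,q10} and {q4,q5}.
Split {q0,q10} by δ(·,b) → {q0} and {q10}.
On input b, block {q1,q3,q9,q12} splits into {q1,q3,q9} and {q12}.
Refine {q1,q3,q9} on symbol a: members go to different blocks, giving {q1,q9} and {q3}.
Refine {q4,q5} on symbol b: members go to different blocks, giving {q4} and {q5}.
No further refinement is possible. Final partition (8 blocks): {q0} | {q1,q9} | {q8} | {q4} | {q10} | {q12} | {q3} | {q5}.
q3 and q0 end up in different blocks, so they are distinguishable. For instance, the string 'ε' is accepted from only q0.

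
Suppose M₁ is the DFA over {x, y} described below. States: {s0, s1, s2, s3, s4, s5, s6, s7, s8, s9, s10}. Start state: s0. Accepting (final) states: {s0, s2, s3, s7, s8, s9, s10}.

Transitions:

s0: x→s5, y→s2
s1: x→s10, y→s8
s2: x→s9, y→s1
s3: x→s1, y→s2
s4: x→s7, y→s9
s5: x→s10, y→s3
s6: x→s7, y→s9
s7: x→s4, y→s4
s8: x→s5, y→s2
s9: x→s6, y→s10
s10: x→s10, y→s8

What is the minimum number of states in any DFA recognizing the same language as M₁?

7

P0 = {s0,s2,s3,s7,s8,s9,s10} | {s1,s4,s5,s6}.
On input x, block {s0,s2,s3,s7,s8,s9,s10} splits into {s0,s3,s7,s8,s9} and {s2,s10}.
On input y, block {s0,s3,s7,s8,s9} splits into {s0,s3,s8,s9} and {s7}.
Split {s1,s4,s5,s6} by δ(·,x) → {s1,s5} and {s4,s6}.
On input x, block {s0,s3,s8,s9} splits into {s0,s3,s8} and {s9}.
On input x, block {s2,s10} splits into {s2} and {s10}.
No further refinement is possible. Final partition (7 blocks): {s0,s3,s8} | {s1,s5} | {s2} | {s7} | {s4,s6} | {s9} | {s10}.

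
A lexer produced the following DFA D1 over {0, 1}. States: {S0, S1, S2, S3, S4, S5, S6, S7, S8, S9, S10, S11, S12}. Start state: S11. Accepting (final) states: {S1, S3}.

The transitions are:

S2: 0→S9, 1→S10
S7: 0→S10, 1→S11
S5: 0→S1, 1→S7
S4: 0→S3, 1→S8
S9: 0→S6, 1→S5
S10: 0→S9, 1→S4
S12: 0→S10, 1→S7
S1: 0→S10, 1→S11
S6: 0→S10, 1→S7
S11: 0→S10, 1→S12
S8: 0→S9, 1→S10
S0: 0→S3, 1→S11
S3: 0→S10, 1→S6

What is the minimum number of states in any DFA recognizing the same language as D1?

7

States {S0,S2} cannot be reached from the start state, so discard them.
Initial partition by acceptance: {S1,S3} | {S4,S5,S6,S7,S8,S9,S10,S11,S12}.
On input 0, block {S4,S5,S6,S7,S8,S9,S10,S11,S12} splits into {S6,S7,S8,S9,S10,S11,S12} and {S4,S5}.
Split {S6,S7,S8,S9,S10,S11,S12} by δ(·,1) → {S6,S7,S8,S11,S12} and {S9,S10}.
Refine {S6,S7,S8,S11,S12} on symbol 1: members go to different blocks, giving {S6,S7,S11,S12} and {S8}.
Refine {S4,S5} on symbol 1: members go to different blocks, giving {S4} and {S5}.
Refine {S9,S10} on symbol 0: members go to different blocks, giving {S9} and {S10}.
Stable partition: {S1,S3} | {S6,S7,S11,S12} | {S4} | {S9} | {S8} | {S5} | {S10} — 7 equivalence classes.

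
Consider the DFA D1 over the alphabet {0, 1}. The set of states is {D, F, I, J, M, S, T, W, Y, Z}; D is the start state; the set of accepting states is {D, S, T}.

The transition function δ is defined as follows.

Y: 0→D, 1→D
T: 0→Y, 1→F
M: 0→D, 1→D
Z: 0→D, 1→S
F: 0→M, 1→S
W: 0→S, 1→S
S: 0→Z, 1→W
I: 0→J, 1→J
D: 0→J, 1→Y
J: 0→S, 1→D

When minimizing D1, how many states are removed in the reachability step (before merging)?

4

No path from D leads to F, I, M, T; the other 6 states are all reachable.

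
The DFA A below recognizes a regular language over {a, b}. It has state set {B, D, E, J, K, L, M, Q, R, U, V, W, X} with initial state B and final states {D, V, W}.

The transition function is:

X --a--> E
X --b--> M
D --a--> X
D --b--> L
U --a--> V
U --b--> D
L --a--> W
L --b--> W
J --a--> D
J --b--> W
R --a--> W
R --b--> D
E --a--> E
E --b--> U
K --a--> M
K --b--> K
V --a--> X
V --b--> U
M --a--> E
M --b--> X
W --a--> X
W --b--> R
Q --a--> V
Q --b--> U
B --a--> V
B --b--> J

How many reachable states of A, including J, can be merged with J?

Reachable states from the start: {B,D,E,J,L,M,R,U,V,W,X}. Unreachable: {K,Q} — drop them.
Start with accepting vs non-accepting: {D,V,W} | {B,E,J,L,M,R,U,X}.
On input a, block {B,E,J,L,M,R,U,X} splits into {B,J,L,R,U} and {E,M,X}.
Refine {B,J,L,R,U} on symbol b: members go to different blocks, giving {J,L,R,U} and {B}.
Refine {E,M,X} on symbol b: members go to different blocks, giving {M,X} and {E}.
No further refinement is possible. Final partition (5 blocks): {D,V,W} | {J,L,R,U} | {M,X} | {B} | {E}.
State J belongs to the block {J,L,R,U}, which has 4 states.

4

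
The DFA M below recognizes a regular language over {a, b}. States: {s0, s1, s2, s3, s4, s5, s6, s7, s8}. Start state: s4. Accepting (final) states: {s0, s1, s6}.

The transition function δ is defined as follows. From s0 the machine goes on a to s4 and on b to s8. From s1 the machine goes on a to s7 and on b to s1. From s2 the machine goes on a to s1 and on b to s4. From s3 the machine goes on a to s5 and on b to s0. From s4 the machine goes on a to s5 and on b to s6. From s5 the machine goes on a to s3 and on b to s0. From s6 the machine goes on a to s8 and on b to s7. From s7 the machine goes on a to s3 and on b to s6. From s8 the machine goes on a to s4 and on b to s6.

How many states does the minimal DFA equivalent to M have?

2

Reachable states from the start: {s0,s3,s4,s5,s6,s7,s8}. Unreachable: {s1,s2} — drop them.
P0 = {s0,s6} | {s3,s4,s5,s7,s8}.
The partition is now stable with 2 blocks: {s0,s6} | {s3,s4,s5,s7,s8}.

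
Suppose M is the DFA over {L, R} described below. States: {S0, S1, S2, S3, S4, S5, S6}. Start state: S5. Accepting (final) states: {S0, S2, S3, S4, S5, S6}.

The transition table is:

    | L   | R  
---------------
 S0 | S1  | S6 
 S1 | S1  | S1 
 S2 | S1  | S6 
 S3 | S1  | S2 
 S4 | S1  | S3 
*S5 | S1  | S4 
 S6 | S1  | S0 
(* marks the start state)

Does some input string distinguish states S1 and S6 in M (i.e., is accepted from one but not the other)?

Yes

Every state is reachable, so we keep all 7.
Start with accepting vs non-accepting: {S0,S2,S3,S4,S5,S6} | {S1}.
The partition is now stable with 2 blocks: {S0,S2,S3,S4,S5,S6} | {S1}.
S1 and S6 end up in different blocks, so they are distinguishable. For instance, the string 'ε' is accepted from only S6.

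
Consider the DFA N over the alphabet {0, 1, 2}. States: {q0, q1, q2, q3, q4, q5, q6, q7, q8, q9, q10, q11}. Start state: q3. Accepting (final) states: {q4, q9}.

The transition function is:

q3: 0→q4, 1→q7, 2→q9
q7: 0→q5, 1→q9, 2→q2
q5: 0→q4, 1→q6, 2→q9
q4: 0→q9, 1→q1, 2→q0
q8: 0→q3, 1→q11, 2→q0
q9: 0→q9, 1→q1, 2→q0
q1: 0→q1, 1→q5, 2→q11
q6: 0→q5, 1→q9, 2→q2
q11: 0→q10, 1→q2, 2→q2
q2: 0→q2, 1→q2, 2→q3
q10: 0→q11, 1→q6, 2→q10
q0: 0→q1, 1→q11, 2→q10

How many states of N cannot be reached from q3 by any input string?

1

Starting at q3 and following transitions, the reachable set is {q0, q1, q2, q3, q4, q5, q6, q7, q9, q10, q11}. That leaves q8 unreachable — 1 in total.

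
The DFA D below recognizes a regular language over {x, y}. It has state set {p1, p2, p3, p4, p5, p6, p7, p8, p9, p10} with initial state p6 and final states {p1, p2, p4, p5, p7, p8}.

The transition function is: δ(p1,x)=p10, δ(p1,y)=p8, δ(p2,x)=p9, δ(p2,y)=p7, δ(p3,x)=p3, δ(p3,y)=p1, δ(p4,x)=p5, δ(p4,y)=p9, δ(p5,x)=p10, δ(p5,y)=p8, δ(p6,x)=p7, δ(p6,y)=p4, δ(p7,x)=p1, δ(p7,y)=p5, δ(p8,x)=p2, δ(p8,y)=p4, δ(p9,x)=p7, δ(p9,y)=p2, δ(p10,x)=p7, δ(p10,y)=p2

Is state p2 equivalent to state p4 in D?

States {p3} cannot be reached from the start state, so discard them.
P0 = {p1,p2,p4,p5,p7,p8} | {p6,p9,p10}.
Refine {p1,p2,p4,p5,p7,p8} on symbol x: members go to different blocks, giving {p1,p2,p5} and {p4,p7,p8}.
On input y, block {p6,p9,p10} splits into {p9,p10} and {p6}.
Split {p4,p7,p8} by δ(·,y) → {p4} and {p7} and {p8}.
On input y, block {p1,p2,p5} splits into {p1,p5} and {p2}.
The partition is now stable with 7 blocks: {p1,p5} | {p9,p10} | {p4} | {p6} | {p7} | {p8} | {p2}.
p2 and p4 end up in different blocks, so they are distinguishable. For instance, the string 'x' is accepted from only p4.

No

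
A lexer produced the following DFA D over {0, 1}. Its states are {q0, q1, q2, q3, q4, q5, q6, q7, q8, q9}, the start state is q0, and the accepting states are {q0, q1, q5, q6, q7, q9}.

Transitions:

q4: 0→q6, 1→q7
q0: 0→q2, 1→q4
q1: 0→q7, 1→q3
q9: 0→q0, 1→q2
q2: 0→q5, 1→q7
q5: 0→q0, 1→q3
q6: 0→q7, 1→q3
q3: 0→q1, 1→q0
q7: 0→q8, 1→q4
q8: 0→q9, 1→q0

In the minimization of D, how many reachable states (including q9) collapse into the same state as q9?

Initial partition by acceptance: {q0,q1,q5,q6,q7,q9} | {q2,q3,q4,q8}.
On input 0, block {q0,q1,q5,q6,q7,q9} splits into {q1,q5,q6,q9} and {q0,q7}.
The partition is now stable with 3 blocks: {q1,q5,q6,q9} | {q2,q3,q4,q8} | {q0,q7}.
The equivalence class containing q9 is {q1,q5,q6,q9}, of size 4.

4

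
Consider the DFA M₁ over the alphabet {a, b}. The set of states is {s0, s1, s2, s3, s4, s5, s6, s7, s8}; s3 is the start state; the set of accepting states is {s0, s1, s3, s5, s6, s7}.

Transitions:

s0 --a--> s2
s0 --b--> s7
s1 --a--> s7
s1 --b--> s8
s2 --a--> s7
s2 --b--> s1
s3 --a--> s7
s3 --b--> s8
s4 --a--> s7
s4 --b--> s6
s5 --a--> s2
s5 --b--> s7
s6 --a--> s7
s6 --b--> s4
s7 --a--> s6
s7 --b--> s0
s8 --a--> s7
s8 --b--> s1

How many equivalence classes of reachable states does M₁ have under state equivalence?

States {s5} cannot be reached from the start state, so discard them.
P0 = {s0,s1,s3,s6,s7} | {s2,s4,s8}.
Refine {s0,s1,s3,s6,s7} on symbol a: members go to different blocks, giving {s1,s3,s6,s7} and {s0}.
Split {s1,s3,s6,s7} by δ(·,b) → {s1,s3,s6} and {s7}.
No further refinement is possible. Final partition (4 blocks): {s1,s3,s6} | {s2,s4,s8} | {s0} | {s7}.

4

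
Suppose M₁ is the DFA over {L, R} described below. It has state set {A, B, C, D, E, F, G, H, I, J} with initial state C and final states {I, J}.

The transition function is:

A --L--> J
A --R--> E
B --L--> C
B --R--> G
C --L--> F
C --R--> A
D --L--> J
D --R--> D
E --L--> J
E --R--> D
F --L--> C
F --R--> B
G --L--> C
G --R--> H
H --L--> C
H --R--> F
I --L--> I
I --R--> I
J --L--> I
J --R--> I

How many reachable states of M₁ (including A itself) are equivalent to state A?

3

Every state is reachable, so we keep all 10.
P0 = {I,J} | {A,B,C,D,E,F,G,H}.
On input L, block {A,B,C,D,E,F,G,H} splits into {B,C,F,G,H} and {A,D,E}.
Refine {B,C,F,G,H} on symbol R: members go to different blocks, giving {B,F,G,H} and {C}.
Stable partition: {I,J} | {B,F,G,H} | {A,D,E} | {C} — 4 equivalence classes.
State A belongs to the block {A,D,E}, which has 3 states.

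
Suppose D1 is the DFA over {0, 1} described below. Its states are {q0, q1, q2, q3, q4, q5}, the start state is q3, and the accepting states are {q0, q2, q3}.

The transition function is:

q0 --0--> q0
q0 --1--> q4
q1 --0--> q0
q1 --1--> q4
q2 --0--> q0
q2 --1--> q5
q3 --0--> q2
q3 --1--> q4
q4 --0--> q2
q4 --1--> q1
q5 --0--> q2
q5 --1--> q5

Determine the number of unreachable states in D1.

Exploring from q3, all states are eventually visited, so none are unreachable.

0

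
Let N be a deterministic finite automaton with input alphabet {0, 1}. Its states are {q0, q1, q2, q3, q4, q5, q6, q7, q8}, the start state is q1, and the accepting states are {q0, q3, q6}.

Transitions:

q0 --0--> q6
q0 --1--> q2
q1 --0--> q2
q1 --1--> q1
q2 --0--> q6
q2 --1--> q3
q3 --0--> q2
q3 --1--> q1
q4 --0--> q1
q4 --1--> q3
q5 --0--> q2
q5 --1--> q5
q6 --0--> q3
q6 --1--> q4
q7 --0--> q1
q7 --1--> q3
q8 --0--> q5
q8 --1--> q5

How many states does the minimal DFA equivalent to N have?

5

States {q0,q5,q7,q8} cannot be reached from the start state, so discard them.
Initial partition by acceptance: {q3,q6} | {q1,q2,q4}.
On input 0, block {q3,q6} splits into {q3} and {q6}.
Split {q1,q2,q4} by δ(·,0) → {q1,q4} and {q2}.
Split {q1,q4} by δ(·,0) → {q1} and {q4}.
The partition is now stable with 5 blocks: {q3} | {q1} | {q6} | {q2} | {q4}.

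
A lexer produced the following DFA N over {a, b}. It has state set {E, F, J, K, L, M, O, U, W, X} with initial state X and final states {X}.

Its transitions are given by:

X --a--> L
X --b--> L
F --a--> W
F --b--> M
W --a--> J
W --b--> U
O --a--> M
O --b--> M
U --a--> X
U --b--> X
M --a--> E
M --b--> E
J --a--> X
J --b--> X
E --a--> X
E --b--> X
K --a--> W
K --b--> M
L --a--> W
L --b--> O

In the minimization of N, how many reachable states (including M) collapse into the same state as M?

2

States {F,K} cannot be reached from the start state, so discard them.
P0 = {X} | {E,J,L,M,O,U,W}.
Split {E,J,L,M,O,U,W} by δ(·,a) → {L,M,O,W} and {E,J,U}.
Refine {L,M,O,W} on symbol a: members go to different blocks, giving {L,O} and {M,W}.
Split {L,O} by δ(·,b) → {O} and {L}.
The partition is now stable with 5 blocks: {X} | {O} | {E,J,U} | {M,W} | {L}.
State M belongs to the block {M,W}, which has 2 states.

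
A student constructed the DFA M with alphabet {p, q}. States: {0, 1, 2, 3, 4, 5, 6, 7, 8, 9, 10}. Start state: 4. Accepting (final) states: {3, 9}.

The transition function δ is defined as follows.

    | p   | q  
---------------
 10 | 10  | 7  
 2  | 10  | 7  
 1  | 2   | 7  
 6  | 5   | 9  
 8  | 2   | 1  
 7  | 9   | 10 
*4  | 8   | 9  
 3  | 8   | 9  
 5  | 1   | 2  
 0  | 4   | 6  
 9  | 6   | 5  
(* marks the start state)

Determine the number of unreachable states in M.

2

No path from 4 leads to 0, 3; the other 9 states are all reachable.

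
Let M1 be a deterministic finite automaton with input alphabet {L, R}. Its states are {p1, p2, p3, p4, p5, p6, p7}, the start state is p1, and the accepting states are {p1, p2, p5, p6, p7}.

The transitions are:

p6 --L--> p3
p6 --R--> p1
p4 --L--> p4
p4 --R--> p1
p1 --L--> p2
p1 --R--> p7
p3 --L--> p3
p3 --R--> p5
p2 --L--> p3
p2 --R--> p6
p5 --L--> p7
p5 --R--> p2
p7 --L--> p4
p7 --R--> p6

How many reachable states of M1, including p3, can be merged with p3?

2

P0 = {p1,p2,p5,p6,p7} | {p3,p4}.
Refine {p1,p2,p5,p6,p7} on symbol L: members go to different blocks, giving {p2,p6,p7} and {p1,p5}.
Refine {p2,p6,p7} on symbol R: members go to different blocks, giving {p2,p7} and {p6}.
Stable partition: {p2,p7} | {p3,p4} | {p1,p5} | {p6} — 4 equivalence classes.
The equivalence class containing p3 is {p3,p4}, of size 2.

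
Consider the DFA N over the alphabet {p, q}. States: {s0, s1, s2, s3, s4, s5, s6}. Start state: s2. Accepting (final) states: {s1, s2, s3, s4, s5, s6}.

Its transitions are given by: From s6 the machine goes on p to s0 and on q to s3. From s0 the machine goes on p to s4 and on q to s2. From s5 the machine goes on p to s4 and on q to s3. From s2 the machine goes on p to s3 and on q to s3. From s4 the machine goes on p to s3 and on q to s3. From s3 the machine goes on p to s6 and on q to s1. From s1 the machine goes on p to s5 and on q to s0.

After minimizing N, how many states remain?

6

Every state is reachable, so we keep all 7.
Start with accepting vs non-accepting: {s1,s2,s3,s4,s5,s6} | {s0}.
Split {s1,s2,s3,s4,s5,s6} by δ(·,p) → {s1,s2,s3,s4,s5} and {s6}.
On input p, block {s1,s2,s3,s4,s5} splits into {s1,s2,s4,s5} and {s3}.
Refine {s1,s2,s4,s5} on symbol p: members go to different blocks, giving {s1,s5} and {s2,s4}.
On input p, block {s1,s5} splits into {s1} and {s5}.
The partition is now stable with 6 blocks: {s1} | {s0} | {s6} | {s3} | {s2,s4} | {s5}.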